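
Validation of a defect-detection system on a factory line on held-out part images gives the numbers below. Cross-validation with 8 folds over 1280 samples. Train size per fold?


Fold size = 1280/8 = 160
Training per fold = 1280 - 160 = 1120

1120


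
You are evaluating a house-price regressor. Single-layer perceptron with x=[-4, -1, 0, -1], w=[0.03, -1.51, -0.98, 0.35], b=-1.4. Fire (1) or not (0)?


z = (-4)·(0.03) + (-1)·(-1.51) + (0)·(-0.98) + (-1)·(0.35) - 1.4
  = -0.36
step(z) = 0 (z<0)

0


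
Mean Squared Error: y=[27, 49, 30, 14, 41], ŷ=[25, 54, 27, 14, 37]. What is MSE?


Squared errors: (27-25)²=4, (49-54)²=25, (30-27)²=9, (14-14)²=0, (41-37)²=16
Sum = 54
MSE = 54/5 = 54/5

54/5


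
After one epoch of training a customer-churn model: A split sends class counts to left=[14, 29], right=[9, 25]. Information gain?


Parent = [23, 54], H_parent = 0.8797
H_left = 0.9103 (n=43), H_right = 0.8338 (n=34)
H_children = (43/77)·0.9103 + (34/77)·0.8338 = 0.8765
IG = 0.8797 - 0.8765 = 0.0032

0.0032


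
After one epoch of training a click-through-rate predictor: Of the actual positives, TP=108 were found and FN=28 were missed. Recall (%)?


Recall = TP/(TP+FN)
= 108/(108+28)
= 108/136 = 79.41%

79.41%


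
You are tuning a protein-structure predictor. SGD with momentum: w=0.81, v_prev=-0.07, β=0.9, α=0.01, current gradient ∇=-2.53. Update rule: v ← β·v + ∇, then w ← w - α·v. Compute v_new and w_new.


v_new = 0.9·-0.07 - 2.53 = -0.063 - 2.53 = -2.593
w_new = 0.81 - 0.01·-2.593 = 0.81 + 0.02593 = 0.83593

v_new=-2.593, w_new=0.83593


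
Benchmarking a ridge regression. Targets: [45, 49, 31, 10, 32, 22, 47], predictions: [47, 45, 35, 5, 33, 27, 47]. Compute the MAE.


Absolute errors: |45-47|=2, |49-45|=4, |31-35|=4, |10-5|=5, |32-33|=1, |22-27|=5, |47-47|=0
Sum = 21
MAE = 21/7 = 3

3


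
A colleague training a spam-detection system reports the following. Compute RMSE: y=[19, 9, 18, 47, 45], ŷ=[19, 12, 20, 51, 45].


MSE = 29/5 = 5.8
RMSE = √(29/5) = 2.4083

2.4083


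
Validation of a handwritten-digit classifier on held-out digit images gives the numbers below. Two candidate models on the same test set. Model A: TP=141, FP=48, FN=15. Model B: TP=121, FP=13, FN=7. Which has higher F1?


Model A: P=141/189=0.746, R=141/156=0.9038, F1=2PR/(P+R)=2TP/(2TP+FP+FN)=282/345=0.8174
Model B: P=121/134=0.903, R=121/128=0.9453, F1=2PR/(P+R)=2TP/(2TP+FP+FN)=242/262=0.9237
0.8174 < 0.9237 → Model B

Model B


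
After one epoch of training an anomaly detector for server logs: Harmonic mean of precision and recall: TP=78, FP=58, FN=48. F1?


Precision = 78/136 = 0.5735
Recall = 78/126 = 0.619
F1 = 2·P·R/(P+R) = 2·TP/(2·TP+FP+FN) = 156/(156+58+48) = 156/262 = 0.5954

0.5954


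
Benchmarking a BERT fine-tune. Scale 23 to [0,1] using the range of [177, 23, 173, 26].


min=23, max=177
(23-23)/(177-23) = 0/154 = 0.0

0.0


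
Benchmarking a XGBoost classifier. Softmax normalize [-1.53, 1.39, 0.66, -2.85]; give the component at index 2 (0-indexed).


Exponentials: e^-1.53=0.2165, e^1.39=4.0149, e^0.66=1.9348, e^-2.85=0.0578
Sum = 6.224
Softmax = [0.0348, 0.6451, 0.3109, 0.0093]
p[2] = 1.9348/6.224 = 0.3109

0.3109


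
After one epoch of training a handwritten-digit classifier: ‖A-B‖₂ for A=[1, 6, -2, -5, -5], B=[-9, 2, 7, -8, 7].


d = √((1+ 9)² + (6-2)² + (-2-7)² + (-5+ 8)² + (-5-7)²)
  = √(100 + 16 + 81 + 9 + 144)
  = √350 = 18.7083

18.7083


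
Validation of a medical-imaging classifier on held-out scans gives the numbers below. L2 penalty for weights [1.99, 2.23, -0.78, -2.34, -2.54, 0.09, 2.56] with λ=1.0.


‖w‖₂² = (1.99)² + (2.23)² + (-0.78)² + (-2.34)² + (-2.54)² + (0.09)² + (2.56)²
     = 3.9601 + 4.9729 + 0.6084 + 5.4756 + 6.4516 + 0.0081 + 6.5536
     = 28.0303
λ·‖w‖₂² = 1.0·28.0303 = 28.0303

28.0303


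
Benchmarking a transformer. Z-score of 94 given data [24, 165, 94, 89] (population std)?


μ = 93, σ = 49.9049
z = (94 - 93)/49.9049 = 0.02

0.02


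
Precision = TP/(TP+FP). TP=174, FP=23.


Precision = TP/(TP+FP)
= 174/(174+23)
= 174/197 = 88.32%

88.32%


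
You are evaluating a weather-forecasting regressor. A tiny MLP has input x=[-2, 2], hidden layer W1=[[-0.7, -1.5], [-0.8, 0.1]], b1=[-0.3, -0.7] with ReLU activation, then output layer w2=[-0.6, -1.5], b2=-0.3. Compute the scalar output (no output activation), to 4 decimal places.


z1[0] = (-0.7)·(-2) + (-1.5)·(2) - 0.3 = -1.9
z1[1] = (-0.8)·(-2) + (0.1)·(2) - 0.7 = 1.1
h = ReLU(z1) = [0.0, 1.1]
output = (-0.6)·(0.0) + (-1.5)·(1.1) - 0.3 = -1.95

-1.95


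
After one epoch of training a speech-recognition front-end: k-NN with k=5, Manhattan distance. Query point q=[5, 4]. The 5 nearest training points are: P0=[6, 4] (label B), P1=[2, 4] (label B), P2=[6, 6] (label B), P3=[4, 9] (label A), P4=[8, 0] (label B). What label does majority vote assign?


d(q,P0) = 1  (label B)
d(q,P1) = 3  (label B)
d(q,P2) = 3  (label B)
d(q,P3) = 6  (label A)
d(q,P4) = 7  (label B)
Votes: A=1, B=4
Majority → B

B


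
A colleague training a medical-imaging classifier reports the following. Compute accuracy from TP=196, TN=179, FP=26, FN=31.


Accuracy = (TP+TN)/(TP+TN+FP+FN)
= (196+179)/(432)
= 375/432 = 86.81%

86.81%


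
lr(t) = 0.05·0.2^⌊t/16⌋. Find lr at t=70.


n_drops = ⌊70/16⌋ = 4
lr = 0.05·0.2^4 = 0.05·0.0016 = 0.00008

0.00008


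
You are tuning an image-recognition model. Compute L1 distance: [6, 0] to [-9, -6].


d = |6+ 9| + |0+ 6|
  = 15 + 6
  = 21

21


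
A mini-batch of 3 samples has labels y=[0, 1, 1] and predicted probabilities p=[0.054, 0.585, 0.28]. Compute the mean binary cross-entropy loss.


L[0] = -ln(1-0.054) = -ln(0.946) = 0.0555
L[1] = -ln(0.585) = 0.5361
L[2] = -ln(0.28) = 1.273
mean = (0.0555 + 0.5361 + 1.273)/3 = 0.6215

0.6215


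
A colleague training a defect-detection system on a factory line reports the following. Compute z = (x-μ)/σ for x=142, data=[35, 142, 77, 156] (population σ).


μ = 102.5, σ = 49.0637
z = (142 - 102.5)/49.0637 = 0.8051

0.8051


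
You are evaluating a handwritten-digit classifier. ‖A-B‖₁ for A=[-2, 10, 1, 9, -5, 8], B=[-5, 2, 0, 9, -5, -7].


d = |-2+ 5| + |10-2| + |1-0| + |9-9| + |-5+ 5| + |8+ 7|
  = 3 + 8 + 1 + 0 + 0 + 15
  = 27

27


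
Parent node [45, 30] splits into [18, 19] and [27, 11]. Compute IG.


Parent = [45, 30], H_parent = 0.971
H_left = 0.9995 (n=37), H_right = 0.868 (n=38)
H_children = (37/75)·0.9995 + (38/75)·0.868 = 0.9329
IG = 0.971 - 0.9329 = 0.0381

0.0381


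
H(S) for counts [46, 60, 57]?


Probabilities: [46/163, 60/163, 57/163] ≈ [0.2822, 0.3681, 0.3497]
H = -((46/163)·log₂(46/163) + (60/163)·log₂(60/163) + (57/163)·log₂(57/163))
  = 1.5759 bits

1.5759 bits


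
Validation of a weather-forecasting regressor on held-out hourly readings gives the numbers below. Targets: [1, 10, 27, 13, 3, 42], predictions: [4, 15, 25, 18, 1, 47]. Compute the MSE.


Squared errors: (1-4)²=9, (10-15)²=25, (27-25)²=4, (13-18)²=25, (3-1)²=4, (42-47)²=25
Sum = 92
MSE = 92/6 = 46/3

46/3


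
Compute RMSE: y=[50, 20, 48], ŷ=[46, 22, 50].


MSE = 24/3 = 8
RMSE = √(24/3) = 2.8284

2.8284


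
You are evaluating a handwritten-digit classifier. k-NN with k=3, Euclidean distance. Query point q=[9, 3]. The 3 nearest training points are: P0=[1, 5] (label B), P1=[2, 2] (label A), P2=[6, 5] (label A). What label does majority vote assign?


d(q,P0) = 8.2462  (label B)
d(q,P1) = 7.0711  (label A)
d(q,P2) = 3.6056  (label A)
Votes: A=2, B=1
Majority → A

A


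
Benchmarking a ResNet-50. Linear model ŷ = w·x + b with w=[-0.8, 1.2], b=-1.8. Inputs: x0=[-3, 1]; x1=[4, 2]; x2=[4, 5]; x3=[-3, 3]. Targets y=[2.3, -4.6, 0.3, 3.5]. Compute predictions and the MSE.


ŷ0 = (-0.8)·(-3) + (1.2)·(1) - 1.8 = 1.8
ŷ1 = (-0.8)·(4) + (1.2)·(2) - 1.8 = -2.6
ŷ2 = (-0.8)·(4) + (1.2)·(5) - 1.8 = 1.0
ŷ3 = (-0.8)·(-3) + (1.2)·(3) - 1.8 = 4.2
errors² = [0.25, 4.0, 0.49, 0.49]
MSE = 5.2300/4 = 1.3075

1.3075


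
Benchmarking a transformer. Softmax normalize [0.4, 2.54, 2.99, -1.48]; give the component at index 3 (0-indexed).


Exponentials: e^0.4=1.4918, e^2.54=12.6797, e^2.99=19.8857, e^-1.48=0.2276
Sum = 34.2848
Softmax = [0.0435, 0.3698, 0.58, 0.0066]
p[3] = 0.2276/34.2848 = 0.0066

0.0066


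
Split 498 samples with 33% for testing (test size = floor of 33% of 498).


Test = ⌊498·33/100⌋ = 164
Train = 498 - 164 = 334

Train: 334, Test: 164


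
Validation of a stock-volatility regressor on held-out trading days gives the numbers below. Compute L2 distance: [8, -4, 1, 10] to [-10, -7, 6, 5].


d = √((8+ 10)² + (-4+ 7)² + (1-6)² + (10-5)²)
  = √(324 + 9 + 25 + 25)
  = √383 = 19.5704

19.5704


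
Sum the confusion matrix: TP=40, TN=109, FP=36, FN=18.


Total = TP + TN + FP + FN
= 40 + 109 + 36 + 18
= 203
(Predicted positive: 76, predicted negative: 127)

203


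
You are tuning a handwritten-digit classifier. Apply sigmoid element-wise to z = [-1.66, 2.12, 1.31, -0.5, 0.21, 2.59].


σ(-1.66) = 1/(1+e^1.66) = 0.1598
σ(2.12) = 1/(1+e^-2.12) = 0.8928
σ(1.31) = 1/(1+e^-1.31) = 0.7875
σ(-0.5) = 1/(1+e^0.5) = 0.3775
σ(0.21) = 1/(1+e^-0.21) = 0.5523
σ(2.59) = 1/(1+e^-2.59) = 0.9302
result = [0.1598, 0.8928, 0.7875, 0.3775, 0.5523, 0.9302]

[0.1598, 0.8928, 0.7875, 0.3775, 0.5523, 0.9302]


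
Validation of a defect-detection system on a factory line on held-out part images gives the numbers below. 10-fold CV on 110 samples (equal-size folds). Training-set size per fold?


Fold size = 110/10 = 11
Training per fold = 110 - 11 = 99

99


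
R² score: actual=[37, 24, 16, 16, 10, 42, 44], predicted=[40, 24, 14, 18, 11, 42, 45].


ȳ = 27
SS_res = Σ(y-ŷ)² = 19
SS_tot = Σ(y-ȳ)² = 1154
R² = 1 - SS_res/SS_tot = 1 - 0.0165 = 0.9835

0.9835


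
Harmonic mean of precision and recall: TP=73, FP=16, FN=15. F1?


Precision = 73/89 = 0.8202
Recall = 73/88 = 0.8295
F1 = 2·P·R/(P+R) = 2·TP/(2·TP+FP+FN) = 146/(146+16+15) = 146/177 = 0.8249

0.8249


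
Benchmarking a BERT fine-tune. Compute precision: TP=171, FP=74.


Precision = TP/(TP+FP)
= 171/(171+74)
= 171/245 = 69.8%

69.8%


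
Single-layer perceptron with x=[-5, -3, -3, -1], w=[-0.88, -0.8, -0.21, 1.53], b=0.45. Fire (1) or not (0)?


z = (-5)·(-0.88) + (-3)·(-0.8) + (-3)·(-0.21) + (-1)·(1.53) + 0.45
  = 6.35
step(z) = 1 (z≥0)

1


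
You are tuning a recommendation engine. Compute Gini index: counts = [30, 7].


Probabilities: [30/37, 7/37] ≈ [0.8108, 0.1892]
Σpᵢ² = (900 + 49)/37² = 949/1369
Gini = 1 - Σpᵢ² = 1 - 949/1369 = 0.3068

0.3068


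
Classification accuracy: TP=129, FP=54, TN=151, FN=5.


Accuracy = (TP+TN)/(TP+TN+FP+FN)
= (129+151)/(339)
= 280/339 = 82.6%

82.6%


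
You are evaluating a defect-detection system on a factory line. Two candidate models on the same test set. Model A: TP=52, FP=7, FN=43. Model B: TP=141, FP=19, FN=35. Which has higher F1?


Model A: P=52/59=0.8814, R=52/95=0.5474, F1=2PR/(P+R)=2TP/(2TP+FP+FN)=104/154=0.6753
Model B: P=141/160=0.8812, R=141/176=0.8011, F1=2PR/(P+R)=2TP/(2TP+FP+FN)=282/336=0.8393
0.6753 < 0.8393 → Model B

Model B


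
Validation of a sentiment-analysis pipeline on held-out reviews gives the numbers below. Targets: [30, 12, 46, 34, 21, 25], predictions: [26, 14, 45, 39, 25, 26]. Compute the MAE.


Absolute errors: |30-26|=4, |12-14|=2, |46-45|=1, |34-39|=5, |21-25|=4, |25-26|=1
Sum = 17
MAE = 17/6 = 17/6

17/6


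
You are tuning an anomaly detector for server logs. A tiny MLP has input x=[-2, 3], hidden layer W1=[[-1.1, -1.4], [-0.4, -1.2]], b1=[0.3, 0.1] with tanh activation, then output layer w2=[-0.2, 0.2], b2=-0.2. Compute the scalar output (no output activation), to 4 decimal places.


z1[0] = (-1.1)·(-2) + (-1.4)·(3) + 0.3 = -1.7
z1[1] = (-0.4)·(-2) + (-1.2)·(3) + 0.1 = -2.7
h = tanh(z1) = [-0.9354, -0.991]
output = (-0.2)·(-0.9354) + (0.2)·(-0.991) - 0.2 = -0.2111

-0.2111


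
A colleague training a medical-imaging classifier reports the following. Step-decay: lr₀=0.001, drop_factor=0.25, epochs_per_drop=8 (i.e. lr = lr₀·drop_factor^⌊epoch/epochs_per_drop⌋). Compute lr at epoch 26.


n_drops = ⌊26/8⌋ = 3
lr = 0.001·0.25^3 = 0.001·0.015625 = 0.000015625

0.000015625


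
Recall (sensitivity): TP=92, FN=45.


Recall = TP/(TP+FN)
= 92/(92+45)
= 92/137 = 67.15%

67.15%


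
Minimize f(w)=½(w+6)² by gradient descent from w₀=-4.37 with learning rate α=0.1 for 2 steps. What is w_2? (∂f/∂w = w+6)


step 1: grad = -4.37+6 = 1.63; w = -4.37 - 0.1·(1.63) = -4.533
step 2: grad = -4.533+6 = 1.467; w = -4.533 - 0.1·(1.467) = -4.6797

-4.6797


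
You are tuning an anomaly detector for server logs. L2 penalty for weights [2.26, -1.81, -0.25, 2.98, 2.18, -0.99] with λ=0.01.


‖w‖₂² = (2.26)² + (-1.81)² + (-0.25)² + (2.98)² + (2.18)² + (-0.99)²
     = 5.1076 + 3.2761 + 0.0625 + 8.8804 + 4.7524 + 0.9801
     = 23.0591
λ·‖w‖₂² = 0.01·23.0591 = 0.230591

0.230591


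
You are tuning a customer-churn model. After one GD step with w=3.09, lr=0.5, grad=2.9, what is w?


w_new = w - α·∇
= 3.09 - 0.5·2.9
= 3.09 - 1.45
= 1.64

1.64


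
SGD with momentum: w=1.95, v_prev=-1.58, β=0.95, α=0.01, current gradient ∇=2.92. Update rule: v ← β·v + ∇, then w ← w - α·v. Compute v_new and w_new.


v_new = 0.95·-1.58 + 2.92 = -1.501 + 2.92 = 1.419
w_new = 1.95 - 0.01·1.419 = 1.95 - 0.01419 = 1.93581

v_new=1.419, w_new=1.93581


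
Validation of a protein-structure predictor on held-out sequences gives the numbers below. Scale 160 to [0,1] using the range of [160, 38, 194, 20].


min=20, max=194
(160-20)/(194-20) = 140/174 = 0.8046

0.8046


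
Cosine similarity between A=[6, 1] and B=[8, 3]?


A·B = 6·8 + 1·3 = 51
‖A‖ = √37 = 6.0828, ‖B‖ = √73 = 8.544
cos = 51/(√37·√73) = 51/√2701 = 0.9813

0.9813


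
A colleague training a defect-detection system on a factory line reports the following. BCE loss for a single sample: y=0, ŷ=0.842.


BCE = -[y·ln(p) + (1-y)·ln(1-p)]
= -0 - 1·ln(1-0.842)
= -ln(0.158) = 1.8452

1.8452


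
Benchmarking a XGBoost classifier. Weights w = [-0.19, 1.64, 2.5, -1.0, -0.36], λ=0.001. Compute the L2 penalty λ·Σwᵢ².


‖w‖₂² = (-0.19)² + (1.64)² + (2.5)² + (-1.0)² + (-0.36)²
     = 0.0361 + 2.6896 + 6.25 + 1 + 0.1296
     = 10.1053
λ·‖w‖₂² = 0.001·10.1053 = 0.010105

0.010105


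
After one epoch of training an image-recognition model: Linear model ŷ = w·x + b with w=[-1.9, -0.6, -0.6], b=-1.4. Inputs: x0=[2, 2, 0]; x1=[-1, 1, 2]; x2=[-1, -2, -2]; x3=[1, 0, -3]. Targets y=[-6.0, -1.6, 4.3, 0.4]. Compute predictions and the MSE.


ŷ0 = (-1.9)·(2) + (-0.6)·(2) + (-0.6)·(0) - 1.4 = -6.4
ŷ1 = (-1.9)·(-1) + (-0.6)·(1) + (-0.6)·(2) - 1.4 = -1.3
ŷ2 = (-1.9)·(-1) + (-0.6)·(-2) + (-0.6)·(-2) - 1.4 = 2.9
ŷ3 = (-1.9)·(1) + (-0.6)·(0) + (-0.6)·(-3) - 1.4 = -1.5
errors² = [0.16, 0.09, 1.96, 3.61]
MSE = 5.8200/4 = 1.455

1.455


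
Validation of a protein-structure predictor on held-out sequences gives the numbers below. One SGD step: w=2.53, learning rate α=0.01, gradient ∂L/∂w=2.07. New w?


w_new = w - α·∇
= 2.53 - 0.01·2.07
= 2.53 - 0.0207
= 2.5093

2.5093


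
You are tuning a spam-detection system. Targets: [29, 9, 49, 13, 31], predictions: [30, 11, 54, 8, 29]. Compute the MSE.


Squared errors: (29-30)²=1, (9-11)²=4, (49-54)²=25, (13-8)²=25, (31-29)²=4
Sum = 59
MSE = 59/5 = 59/5

59/5


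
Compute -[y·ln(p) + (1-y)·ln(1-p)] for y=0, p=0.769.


BCE = -[y·ln(p) + (1-y)·ln(1-p)]
= -0 - 1·ln(1-0.769)
= -ln(0.231) = 1.4653

1.4653


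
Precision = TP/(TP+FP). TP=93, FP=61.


Precision = TP/(TP+FP)
= 93/(93+61)
= 93/154 = 60.39%

60.39%


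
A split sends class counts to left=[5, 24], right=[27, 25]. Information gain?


Parent = [32, 49], H_parent = 0.968
H_left = 0.6632 (n=29), H_right = 0.9989 (n=52)
H_children = (29/81)·0.6632 + (52/81)·0.9989 = 0.8787
IG = 0.968 - 0.8787 = 0.0893

0.0893


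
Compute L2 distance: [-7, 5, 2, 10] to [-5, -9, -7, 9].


d = √((-7+ 5)² + (5+ 9)² + (2+ 7)² + (10-9)²)
  = √(4 + 196 + 81 + 1)
  = √282 = 16.7929

16.7929


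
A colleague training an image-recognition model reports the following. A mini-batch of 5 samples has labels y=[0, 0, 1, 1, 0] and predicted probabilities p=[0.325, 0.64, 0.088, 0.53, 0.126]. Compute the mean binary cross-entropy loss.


L[0] = -ln(1-0.325) = -ln(0.675) = 0.393
L[1] = -ln(1-0.64) = -ln(0.36) = 1.0217
L[2] = -ln(0.088) = 2.4304
L[3] = -ln(0.53) = 0.6349
L[4] = -ln(1-0.126) = -ln(0.874) = 0.1347
mean = (0.393 + 1.0217 + 2.4304 + 0.6349 + 0.1347)/5 = 0.9229

0.9229


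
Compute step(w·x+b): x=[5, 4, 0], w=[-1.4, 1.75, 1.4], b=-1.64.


z = (5)·(-1.4) + (4)·(1.75) + (0)·(1.4) - 1.64
  = -1.64
step(z) = 0 (z<0)

0


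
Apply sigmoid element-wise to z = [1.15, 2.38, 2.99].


σ(1.15) = 1/(1+e^-1.15) = 0.7595
σ(2.38) = 1/(1+e^-2.38) = 0.9153
σ(2.99) = 1/(1+e^-2.99) = 0.9521
result = [0.7595, 0.9153, 0.9521]

[0.7595, 0.9153, 0.9521]


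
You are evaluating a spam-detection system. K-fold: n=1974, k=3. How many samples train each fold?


Fold size = 1974/3 = 658
Training per fold = 1974 - 658 = 1316

1316


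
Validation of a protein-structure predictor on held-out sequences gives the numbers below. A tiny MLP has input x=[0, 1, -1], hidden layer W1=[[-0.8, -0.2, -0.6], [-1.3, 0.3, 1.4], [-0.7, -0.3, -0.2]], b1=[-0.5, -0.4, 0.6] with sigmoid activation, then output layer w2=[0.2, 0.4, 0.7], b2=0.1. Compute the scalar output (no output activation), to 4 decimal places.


z1[0] = (-0.8)·(0) + (-0.2)·(1) + (-0.6)·(-1) - 0.5 = -0.1
z1[1] = (-1.3)·(0) + (0.3)·(1) + (1.4)·(-1) - 0.4 = -1.5
z1[2] = (-0.7)·(0) + (-0.3)·(1) + (-0.2)·(-1) + 0.6 = 0.5
h = sigmoid(z1) = [0.475, 0.1824, 0.6225]
output = (0.2)·(0.475) + (0.4)·(0.1824) + (0.7)·(0.6225) + 0.1 = 0.7037

0.7037


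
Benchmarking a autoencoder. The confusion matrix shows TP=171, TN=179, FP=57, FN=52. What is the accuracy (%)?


Accuracy = (TP+TN)/(TP+TN+FP+FN)
= (171+179)/(459)
= 350/459 = 76.25%

76.25%


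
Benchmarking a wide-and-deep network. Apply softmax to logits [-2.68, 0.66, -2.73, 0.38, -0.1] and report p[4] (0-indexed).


Exponentials: e^-2.68=0.0686, e^0.66=1.9348, e^-2.73=0.0652, e^0.38=1.4623, e^-0.1=0.9048
Sum = 4.4357
Softmax = [0.0155, 0.4362, 0.0147, 0.3297, 0.204]
p[4] = 0.9048/4.4357 = 0.204

0.204


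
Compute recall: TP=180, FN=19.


Recall = TP/(TP+FN)
= 180/(180+19)
= 180/199 = 90.45%

90.45%


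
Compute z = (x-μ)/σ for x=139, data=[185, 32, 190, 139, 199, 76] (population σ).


μ = 136.8333, σ = 62.8581
z = (139 - 136.8333)/62.8581 = 0.0345

0.0345


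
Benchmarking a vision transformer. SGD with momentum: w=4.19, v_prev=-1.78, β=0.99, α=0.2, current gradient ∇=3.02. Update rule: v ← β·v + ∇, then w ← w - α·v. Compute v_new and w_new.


v_new = 0.99·-1.78 + 3.02 = -1.7622 + 3.02 = 1.2578
w_new = 4.19 - 0.2·1.2578 = 4.19 - 0.25156 = 3.93844

v_new=1.2578, w_new=3.93844


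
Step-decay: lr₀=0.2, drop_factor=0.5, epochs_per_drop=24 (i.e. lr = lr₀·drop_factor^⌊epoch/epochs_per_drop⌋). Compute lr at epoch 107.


n_drops = ⌊107/24⌋ = 4
lr = 0.2·0.5^4 = 0.2·0.0625 = 0.0125

0.0125


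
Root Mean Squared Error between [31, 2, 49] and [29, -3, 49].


MSE = 29/3 = 9.6667
RMSE = √(29/3) = 3.1091

3.1091


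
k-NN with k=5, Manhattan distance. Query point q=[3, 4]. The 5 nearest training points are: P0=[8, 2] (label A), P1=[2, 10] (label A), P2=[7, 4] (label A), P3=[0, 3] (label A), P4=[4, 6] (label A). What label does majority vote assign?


d(q,P0) = 7  (label A)
d(q,P1) = 7  (label A)
d(q,P2) = 4  (label A)
d(q,P3) = 4  (label A)
d(q,P4) = 3  (label A)
Votes: A=5, B=0
Majority → A

A


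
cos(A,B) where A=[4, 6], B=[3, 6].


A·B = 4·3 + 6·6 = 48
‖A‖ = √52 = 7.2111, ‖B‖ = √45 = 6.7082
cos = 48/(√52·√45) = 48/√2340 = 0.9923

0.9923


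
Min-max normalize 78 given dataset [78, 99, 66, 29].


min=29, max=99
(78-29)/(99-29) = 49/70 = 0.7

0.7


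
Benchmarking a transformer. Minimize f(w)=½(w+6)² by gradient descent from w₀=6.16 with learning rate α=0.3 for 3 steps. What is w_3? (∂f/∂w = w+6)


step 1: grad = 6.16+6 = 12.16; w = 6.16 - 0.3·(12.16) = 2.512
step 2: grad = 2.512+6 = 8.512; w = 2.512 - 0.3·(8.512) = -0.0416
step 3: grad = -0.0416+6 = 5.9584; w = -0.0416 - 0.3·(5.9584) = -1.82912

-1.82912


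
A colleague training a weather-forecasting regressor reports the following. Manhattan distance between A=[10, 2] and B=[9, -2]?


d = |10-9| + |2+ 2|
  = 1 + 4
  = 5

5


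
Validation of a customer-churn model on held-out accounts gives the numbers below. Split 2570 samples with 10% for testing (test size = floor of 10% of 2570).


Test = ⌊2570·10/100⌋ = 257
Train = 2570 - 257 = 2313

Train: 2313, Test: 257


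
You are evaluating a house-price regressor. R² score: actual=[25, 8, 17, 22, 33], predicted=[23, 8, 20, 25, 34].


ȳ = 21
SS_res = Σ(y-ŷ)² = 23
SS_tot = Σ(y-ȳ)² = 346
R² = 1 - SS_res/SS_tot = 1 - 0.0665 = 0.9335

0.9335


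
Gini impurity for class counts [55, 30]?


Probabilities: [55/85, 30/85] ≈ [0.6471, 0.3529]
Σpᵢ² = (3025 + 900)/85² = 3925/7225
Gini = 1 - Σpᵢ² = 1 - 3925/7225 = 0.4567

0.4567


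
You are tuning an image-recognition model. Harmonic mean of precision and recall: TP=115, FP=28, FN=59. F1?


Precision = 115/143 = 0.8042
Recall = 115/174 = 0.6609
F1 = 2·P·R/(P+R) = 2·TP/(2·TP+FP+FN) = 230/(230+28+59) = 230/317 = 0.7256

0.7256


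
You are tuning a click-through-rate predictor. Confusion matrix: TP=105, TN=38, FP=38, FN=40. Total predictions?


Total = TP + TN + FP + FN
= 105 + 38 + 38 + 40
= 221
(Predicted positive: 143, predicted negative: 78)

221


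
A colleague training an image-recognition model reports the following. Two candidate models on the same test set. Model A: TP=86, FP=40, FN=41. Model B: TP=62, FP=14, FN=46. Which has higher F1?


Model A: P=86/126=0.6825, R=86/127=0.6772, F1=2PR/(P+R)=2TP/(2TP+FP+FN)=172/253=0.6798
Model B: P=62/76=0.8158, R=62/108=0.5741, F1=2PR/(P+R)=2TP/(2TP+FP+FN)=124/184=0.6739
0.6798 > 0.6739 → Model A

Model A


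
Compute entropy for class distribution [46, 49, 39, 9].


Probabilities: [46/143, 49/143, 39/143, 9/143] ≈ [0.3217, 0.3427, 0.2727, 0.0629]
H = -((46/143)·log₂(46/143) + (49/143)·log₂(49/143) + (39/143)·log₂(39/143) + (9/143)·log₂(9/143))
  = 1.8182 bits

1.8182 bits


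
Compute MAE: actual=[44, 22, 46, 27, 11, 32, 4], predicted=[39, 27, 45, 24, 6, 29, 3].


Absolute errors: |44-39|=5, |22-27|=5, |46-45|=1, |27-24|=3, |11-6|=5, |32-29|=3, |4-3|=1
Sum = 23
MAE = 23/7 = 23/7

23/7


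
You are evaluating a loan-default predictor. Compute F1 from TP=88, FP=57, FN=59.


Precision = 88/145 = 0.6069
Recall = 88/147 = 0.5986
F1 = 2·P·R/(P+R) = 2·TP/(2·TP+FP+FN) = 176/(176+57+59) = 176/292 = 0.6027

0.6027


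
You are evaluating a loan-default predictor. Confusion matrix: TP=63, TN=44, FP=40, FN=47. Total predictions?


Total = TP + TN + FP + FN
= 63 + 44 + 40 + 47
= 194
(Predicted positive: 103, predicted negative: 91)

194


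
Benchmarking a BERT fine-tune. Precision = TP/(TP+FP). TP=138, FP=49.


Precision = TP/(TP+FP)
= 138/(138+49)
= 138/187 = 73.8%

73.8%


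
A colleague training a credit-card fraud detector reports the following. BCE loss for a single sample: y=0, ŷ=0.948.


BCE = -[y·ln(p) + (1-y)·ln(1-p)]
= -0 - 1·ln(1-0.948)
= -ln(0.052) = 2.9565

2.9565


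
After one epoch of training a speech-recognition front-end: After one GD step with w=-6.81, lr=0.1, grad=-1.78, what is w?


w_new = w - α·∇
= -6.81 - 0.1·-1.78
= -6.81 + 0.178
= -6.632

-6.632


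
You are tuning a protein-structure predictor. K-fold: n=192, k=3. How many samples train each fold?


Fold size = 192/3 = 64
Training per fold = 192 - 64 = 128

128


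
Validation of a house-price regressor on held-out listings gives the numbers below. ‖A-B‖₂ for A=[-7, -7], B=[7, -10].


d = √((-7-7)² + (-7+ 10)²)
  = √(196 + 9)
  = √205 = 14.3178

14.3178


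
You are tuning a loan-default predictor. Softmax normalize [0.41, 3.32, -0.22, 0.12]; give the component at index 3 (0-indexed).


Exponentials: e^0.41=1.5068, e^3.32=27.6604, e^-0.22=0.8025, e^0.12=1.1275
Sum = 31.0972
Softmax = [0.0485, 0.8895, 0.0258, 0.0363]
p[3] = 1.1275/31.0972 = 0.0363

0.0363


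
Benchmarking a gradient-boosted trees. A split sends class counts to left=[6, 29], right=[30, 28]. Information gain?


Parent = [36, 57], H_parent = 0.9629
H_left = 0.661 (n=35), H_right = 0.9991 (n=58)
H_children = (35/93)·0.661 + (58/93)·0.9991 = 0.8719
IG = 0.9629 - 0.8719 = 0.091

0.091


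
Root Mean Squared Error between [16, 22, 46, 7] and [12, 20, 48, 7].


MSE = 24/4 = 6
RMSE = √(24/4) = 2.4495

2.4495


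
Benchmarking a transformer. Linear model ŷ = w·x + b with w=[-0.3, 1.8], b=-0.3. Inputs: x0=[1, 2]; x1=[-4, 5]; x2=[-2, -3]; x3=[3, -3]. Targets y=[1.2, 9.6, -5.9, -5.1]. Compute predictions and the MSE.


ŷ0 = (-0.3)·(1) + (1.8)·(2) - 0.3 = 3.0
ŷ1 = (-0.3)·(-4) + (1.8)·(5) - 0.3 = 9.9
ŷ2 = (-0.3)·(-2) + (1.8)·(-3) - 0.3 = -5.1
ŷ3 = (-0.3)·(3) + (1.8)·(-3) - 0.3 = -6.6
errors² = [3.24, 0.09, 0.64, 2.25]
MSE = 6.2200/4 = 1.555

1.555


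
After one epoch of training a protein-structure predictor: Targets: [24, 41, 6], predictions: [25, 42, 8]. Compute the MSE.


Squared errors: (24-25)²=1, (41-42)²=1, (6-8)²=4
Sum = 6
MSE = 6/3 = 2

2


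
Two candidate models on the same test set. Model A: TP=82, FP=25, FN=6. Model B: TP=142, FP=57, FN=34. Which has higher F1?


Model A: P=82/107=0.7664, R=82/88=0.9318, F1=2PR/(P+R)=2TP/(2TP+FP+FN)=164/195=0.841
Model B: P=142/199=0.7136, R=142/176=0.8068, F1=2PR/(P+R)=2TP/(2TP+FP+FN)=284/375=0.7573
0.841 > 0.7573 → Model A

Model A


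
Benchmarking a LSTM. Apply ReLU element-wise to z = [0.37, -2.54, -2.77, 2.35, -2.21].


ReLU(0.37) = max(0, 0.37) = 0.37
ReLU(-2.54) = max(0, -2.54) = 0.0
ReLU(-2.77) = max(0, -2.77) = 0.0
ReLU(2.35) = max(0, 2.35) = 2.35
ReLU(-2.21) = max(0, -2.21) = 0.0
result = [0.37, 0.0, 0.0, 2.35, 0.0]

[0.37, 0.0, 0.0, 2.35, 0.0]


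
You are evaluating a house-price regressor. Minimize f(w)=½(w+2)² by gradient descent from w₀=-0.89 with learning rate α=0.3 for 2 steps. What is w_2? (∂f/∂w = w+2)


step 1: grad = -0.89+2 = 1.11; w = -0.89 - 0.3·(1.11) = -1.223
step 2: grad = -1.223+2 = 0.777; w = -1.223 - 0.3·(0.777) = -1.4561

-1.4561


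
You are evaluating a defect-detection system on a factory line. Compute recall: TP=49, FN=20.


Recall = TP/(TP+FN)
= 49/(49+20)
= 49/69 = 71.01%

71.01%


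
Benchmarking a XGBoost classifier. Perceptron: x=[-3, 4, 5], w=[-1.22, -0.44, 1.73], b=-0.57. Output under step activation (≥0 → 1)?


z = (-3)·(-1.22) + (4)·(-0.44) + (5)·(1.73) - 0.57
  = 9.98
step(z) = 1 (z≥0)

1


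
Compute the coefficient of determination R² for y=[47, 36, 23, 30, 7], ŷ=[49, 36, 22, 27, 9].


ȳ = 28.6
SS_res = Σ(y-ŷ)² = 18
SS_tot = Σ(y-ȳ)² = 893.2
R² = 1 - SS_res/SS_tot = 1 - 0.0202 = 0.9798

0.9798


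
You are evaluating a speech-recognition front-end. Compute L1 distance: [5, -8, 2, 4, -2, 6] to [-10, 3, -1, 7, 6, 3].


d = |5+ 10| + |-8-3| + |2+ 1| + |4-7| + |-2-6| + |6-3|
  = 15 + 11 + 3 + 3 + 8 + 3
  = 43

43


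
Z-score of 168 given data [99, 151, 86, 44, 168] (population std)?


μ = 109.6, σ = 44.9382
z = (168 - 109.6)/44.9382 = 1.2996

1.2996


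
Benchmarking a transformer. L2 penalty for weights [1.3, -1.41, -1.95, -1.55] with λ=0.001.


‖w‖₂² = (1.3)² + (-1.41)² + (-1.95)² + (-1.55)²
     = 1.69 + 1.9881 + 3.8025 + 2.4025
     = 9.8831
λ·‖w‖₂² = 0.001·9.8831 = 0.009883

0.009883


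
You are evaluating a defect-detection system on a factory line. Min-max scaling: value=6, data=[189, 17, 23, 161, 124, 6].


min=6, max=189
(6-6)/(189-6) = 0/183 = 0.0

0.0


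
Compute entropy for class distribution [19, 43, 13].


Probabilities: [19/75, 43/75, 13/75] ≈ [0.2533, 0.5733, 0.1733]
H = -((19/75)·log₂(19/75) + (43/75)·log₂(43/75) + (13/75)·log₂(13/75))
  = 1.4002 bits

1.4002 bits


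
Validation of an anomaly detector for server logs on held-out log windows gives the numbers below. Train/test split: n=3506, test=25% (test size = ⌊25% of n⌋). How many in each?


Test = ⌊3506·25/100⌋ = 876
Train = 3506 - 876 = 2630

Train: 2630, Test: 876


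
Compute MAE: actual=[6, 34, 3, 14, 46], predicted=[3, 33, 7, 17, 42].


Absolute errors: |6-3|=3, |34-33|=1, |3-7|=4, |14-17|=3, |46-42|=4
Sum = 15
MAE = 15/5 = 3

3


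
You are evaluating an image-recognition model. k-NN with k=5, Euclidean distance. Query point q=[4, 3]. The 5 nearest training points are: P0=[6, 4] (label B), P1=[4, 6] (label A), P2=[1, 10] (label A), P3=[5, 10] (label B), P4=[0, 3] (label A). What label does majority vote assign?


d(q,P0) = 2.2361  (label B)
d(q,P1) = 3.0  (label A)
d(q,P2) = 7.6158  (label A)
d(q,P3) = 7.0711  (label B)
d(q,P4) = 4.0  (label A)
Votes: A=3, B=2
Majority → A

A


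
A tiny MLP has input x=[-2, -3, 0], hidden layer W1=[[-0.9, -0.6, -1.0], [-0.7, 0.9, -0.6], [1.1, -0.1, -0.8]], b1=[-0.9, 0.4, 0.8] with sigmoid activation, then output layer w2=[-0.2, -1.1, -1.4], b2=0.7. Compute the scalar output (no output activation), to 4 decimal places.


z1[0] = (-0.9)·(-2) + (-0.6)·(-3) + (-1.0)·(0) - 0.9 = 2.7
z1[1] = (-0.7)·(-2) + (0.9)·(-3) + (-0.6)·(0) + 0.4 = -0.9
z1[2] = (1.1)·(-2) + (-0.1)·(-3) + (-0.8)·(0) + 0.8 = -1.1
h = sigmoid(z1) = [0.937, 0.2891, 0.2497]
output = (-0.2)·(0.937) + (-1.1)·(0.2891) + (-1.4)·(0.2497) + 0.7 = -0.155

-0.155


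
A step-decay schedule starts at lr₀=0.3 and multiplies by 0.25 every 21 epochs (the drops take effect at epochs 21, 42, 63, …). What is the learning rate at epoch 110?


n_drops = ⌊110/21⌋ = 5
lr = 0.3·0.25^5 = 0.3·0.0009765625 = 0.00029296875

0.00029296875


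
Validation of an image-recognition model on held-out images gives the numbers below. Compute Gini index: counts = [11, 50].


Probabilities: [11/61, 50/61] ≈ [0.1803, 0.8197]
Σpᵢ² = (121 + 2500)/61² = 2621/3721
Gini = 1 - Σpᵢ² = 1 - 2621/3721 = 0.2956

0.2956


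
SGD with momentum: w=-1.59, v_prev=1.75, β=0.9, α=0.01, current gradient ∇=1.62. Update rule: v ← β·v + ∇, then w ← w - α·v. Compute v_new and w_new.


v_new = 0.9·1.75 + 1.62 = 1.575 + 1.62 = 3.195
w_new = -1.59 - 0.01·3.195 = -1.59 - 0.03195 = -1.62195

v_new=3.195, w_new=-1.62195


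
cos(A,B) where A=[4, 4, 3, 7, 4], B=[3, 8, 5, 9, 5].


A·B = 4·3 + 4·8 + 3·5 + 7·9 + 4·5 = 142
‖A‖ = √106 = 10.2956, ‖B‖ = √204 = 14.2829
cos = 142/(√106·√204) = 142/√21624 = 0.9657

0.9657


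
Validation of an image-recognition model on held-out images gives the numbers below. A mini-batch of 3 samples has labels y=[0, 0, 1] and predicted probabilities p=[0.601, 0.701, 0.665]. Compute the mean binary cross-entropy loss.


L[0] = -ln(1-0.601) = -ln(0.399) = 0.9188
L[1] = -ln(1-0.701) = -ln(0.299) = 1.2073
L[2] = -ln(0.665) = 0.408
mean = (0.9188 + 1.2073 + 0.408)/3 = 0.8447

0.8447


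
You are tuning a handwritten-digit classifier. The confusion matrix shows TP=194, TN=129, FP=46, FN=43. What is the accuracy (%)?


Accuracy = (TP+TN)/(TP+TN+FP+FN)
= (194+129)/(412)
= 323/412 = 78.4%

78.4%


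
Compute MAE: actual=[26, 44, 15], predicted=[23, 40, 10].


Absolute errors: |26-23|=3, |44-40|=4, |15-10|=5
Sum = 12
MAE = 12/3 = 4

4


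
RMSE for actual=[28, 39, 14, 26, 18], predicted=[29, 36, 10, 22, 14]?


MSE = 58/5 = 11.6
RMSE = √(58/5) = 3.4059

3.4059


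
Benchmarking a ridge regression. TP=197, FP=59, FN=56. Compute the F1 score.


Precision = 197/256 = 0.7695
Recall = 197/253 = 0.7787
F1 = 2·P·R/(P+R) = 2·TP/(2·TP+FP+FN) = 394/(394+59+56) = 394/509 = 0.7741

0.7741


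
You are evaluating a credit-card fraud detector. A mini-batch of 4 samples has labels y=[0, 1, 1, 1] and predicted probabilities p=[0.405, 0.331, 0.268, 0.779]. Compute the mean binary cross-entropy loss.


L[0] = -ln(1-0.405) = -ln(0.595) = 0.5192
L[1] = -ln(0.331) = 1.1056
L[2] = -ln(0.268) = 1.3168
L[3] = -ln(0.779) = 0.2497
mean = (0.5192 + 1.1056 + 1.3168 + 0.2497)/4 = 0.7978

0.7978


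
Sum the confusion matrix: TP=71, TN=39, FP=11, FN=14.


Total = TP + TN + FP + FN
= 71 + 39 + 11 + 14
= 135
(Predicted positive: 82, predicted negative: 53)

135


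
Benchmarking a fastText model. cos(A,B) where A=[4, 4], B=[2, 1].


A·B = 4·2 + 4·1 = 12
‖A‖ = √32 = 5.6569, ‖B‖ = √5 = 2.2361
cos = 12/(√32·√5) = 12/√160 = 0.9487

0.9487


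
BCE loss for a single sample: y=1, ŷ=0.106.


BCE = -[y·ln(p) + (1-y)·ln(1-p)]
= -1·ln(0.106) - 0
= -ln(0.106) = 2.2443

2.2443


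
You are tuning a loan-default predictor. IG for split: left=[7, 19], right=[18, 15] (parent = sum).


Parent = [25, 34], H_parent = 0.9831
H_left = 0.8404 (n=26), H_right = 0.994 (n=33)
H_children = (26/59)·0.8404 + (33/59)·0.994 = 0.9263
IG = 0.9831 - 0.9263 = 0.0568

0.0568


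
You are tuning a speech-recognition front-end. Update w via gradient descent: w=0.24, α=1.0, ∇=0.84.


w_new = w - α·∇
= 0.24 - 1.0·0.84
= 0.24 - 0.84
= -0.6

-0.6


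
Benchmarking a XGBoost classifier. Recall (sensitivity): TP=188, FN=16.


Recall = TP/(TP+FN)
= 188/(188+16)
= 188/204 = 92.16%

92.16%


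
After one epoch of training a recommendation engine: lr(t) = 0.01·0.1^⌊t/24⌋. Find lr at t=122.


n_drops = ⌊122/24⌋ = 5
lr = 0.01·0.1^5 = 0.01·0.00001 = 0.0000001

0.0000001


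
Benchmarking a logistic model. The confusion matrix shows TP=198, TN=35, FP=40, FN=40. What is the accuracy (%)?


Accuracy = (TP+TN)/(TP+TN+FP+FN)
= (198+35)/(313)
= 233/313 = 74.44%

74.44%


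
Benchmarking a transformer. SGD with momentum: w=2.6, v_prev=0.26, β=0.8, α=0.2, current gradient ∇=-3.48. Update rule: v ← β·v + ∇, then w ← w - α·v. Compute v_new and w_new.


v_new = 0.8·0.26 - 3.48 = 0.208 - 3.48 = -3.272
w_new = 2.6 - 0.2·-3.272 = 2.6 + 0.6544 = 3.2544

v_new=-3.272, w_new=3.2544


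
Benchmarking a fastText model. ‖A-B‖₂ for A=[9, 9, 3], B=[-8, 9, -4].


d = √((9+ 8)² + (9-9)² + (3+ 4)²)
  = √(289 + 0 + 49)
  = √338 = 18.3848

18.3848


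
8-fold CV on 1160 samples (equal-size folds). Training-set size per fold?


Fold size = 1160/8 = 145
Training per fold = 1160 - 145 = 1015

1015


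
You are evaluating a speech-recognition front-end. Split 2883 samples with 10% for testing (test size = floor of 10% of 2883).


Test = ⌊2883·10/100⌋ = 288
Train = 2883 - 288 = 2595

Train: 2595, Test: 288


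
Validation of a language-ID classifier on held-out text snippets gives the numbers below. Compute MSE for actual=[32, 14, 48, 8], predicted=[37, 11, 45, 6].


Squared errors: (32-37)²=25, (14-11)²=9, (48-45)²=9, (8-6)²=4
Sum = 47
MSE = 47/4 = 47/4

47/4


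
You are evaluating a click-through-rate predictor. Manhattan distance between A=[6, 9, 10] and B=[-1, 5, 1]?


d = |6+ 1| + |9-5| + |10-1|
  = 7 + 4 + 9
  = 20

20


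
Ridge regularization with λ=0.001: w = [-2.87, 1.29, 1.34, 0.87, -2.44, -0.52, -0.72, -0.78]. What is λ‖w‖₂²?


‖w‖₂² = (-2.87)² + (1.29)² + (1.34)² + (0.87)² + (-2.44)² + (-0.52)² + (-0.72)² + (-0.78)²
     = 8.2369 + 1.6641 + 1.7956 + 0.7569 + 5.9536 + 0.2704 + 0.5184 + 0.6084
     = 19.8043
λ·‖w‖₂² = 0.001·19.8043 = 0.019804

0.019804


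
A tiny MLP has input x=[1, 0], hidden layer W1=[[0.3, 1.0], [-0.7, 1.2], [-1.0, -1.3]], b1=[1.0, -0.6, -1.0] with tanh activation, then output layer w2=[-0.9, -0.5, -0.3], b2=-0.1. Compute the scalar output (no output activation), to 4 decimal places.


z1[0] = (0.3)·(1) + (1.0)·(0) + 1.0 = 1.3
z1[1] = (-0.7)·(1) + (1.2)·(0) - 0.6 = -1.3
z1[2] = (-1.0)·(1) + (-1.3)·(0) - 1.0 = -2.0
h = tanh(z1) = [0.8617, -0.8617, -0.964]
output = (-0.9)·(0.8617) + (-0.5)·(-0.8617) + (-0.3)·(-0.964) - 0.1 = -0.1555

-0.1555


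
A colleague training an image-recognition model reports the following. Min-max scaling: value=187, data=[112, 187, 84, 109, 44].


min=44, max=187
(187-44)/(187-44) = 143/143 = 1.0

1.0


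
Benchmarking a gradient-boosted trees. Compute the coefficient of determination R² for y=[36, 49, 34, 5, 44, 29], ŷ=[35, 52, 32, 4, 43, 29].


ȳ = 32.8333
SS_res = Σ(y-ŷ)² = 16
SS_tot = Σ(y-ȳ)² = 1186.83
R² = 1 - SS_res/SS_tot = 1 - 0.0135 = 0.9865

0.9865


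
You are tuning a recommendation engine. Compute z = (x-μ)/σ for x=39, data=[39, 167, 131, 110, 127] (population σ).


μ = 114.8, σ = 42.2014
z = (39 - 114.8)/42.2014 = -1.7961

-1.7961


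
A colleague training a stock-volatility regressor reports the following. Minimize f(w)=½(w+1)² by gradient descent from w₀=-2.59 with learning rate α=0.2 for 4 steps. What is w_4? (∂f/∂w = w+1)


step 1: grad = -2.59+1 = -1.59; w = -2.59 - 0.2·(-1.59) = -2.272
step 2: grad = -2.272+1 = -1.272; w = -2.272 - 0.2·(-1.272) = -2.0176
step 3: grad = -2.0176+1 = -1.0176; w = -2.0176 - 0.2·(-1.0176) = -1.81408
step 4: grad = -1.81408+1 = -0.81408; w = -1.81408 - 0.2·(-0.81408) = -1.651264

-1.651264


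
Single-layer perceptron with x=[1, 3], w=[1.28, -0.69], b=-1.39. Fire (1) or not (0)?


z = (1)·(1.28) + (3)·(-0.69) - 1.39
  = -2.18
step(z) = 0 (z<0)

0


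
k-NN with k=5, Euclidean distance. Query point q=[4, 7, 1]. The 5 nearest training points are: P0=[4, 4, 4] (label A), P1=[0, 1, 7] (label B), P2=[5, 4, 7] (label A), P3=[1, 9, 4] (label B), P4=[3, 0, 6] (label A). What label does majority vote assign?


d(q,P0) = 4.2426  (label A)
d(q,P1) = 9.3808  (label B)
d(q,P2) = 6.7823  (label A)
d(q,P3) = 4.6904  (label B)
d(q,P4) = 8.6603  (label A)
Votes: A=3, B=2
Majority → A

A


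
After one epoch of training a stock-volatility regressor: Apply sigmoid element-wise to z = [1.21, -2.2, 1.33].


σ(1.21) = 1/(1+e^-1.21) = 0.7703
σ(-2.2) = 1/(1+e^2.2) = 0.0998
σ(1.33) = 1/(1+e^-1.33) = 0.7908
result = [0.7703, 0.0998, 0.7908]

[0.7703, 0.0998, 0.7908]


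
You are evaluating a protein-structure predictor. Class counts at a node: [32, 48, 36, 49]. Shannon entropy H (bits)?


Probabilities: [32/165, 48/165, 36/165, 49/165] ≈ [0.1939, 0.2909, 0.2182, 0.297]
H = -((32/165)·log₂(32/165) + (48/165)·log₂(48/165) + (36/165)·log₂(36/165) + (49/165)·log₂(49/165))
  = 1.9765 bits

1.9765 bits


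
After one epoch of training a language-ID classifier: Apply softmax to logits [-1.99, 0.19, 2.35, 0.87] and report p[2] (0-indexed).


Exponentials: e^-1.99=0.1367, e^0.19=1.2092, e^2.35=10.4856, e^0.87=2.3869
Sum = 14.2184
Softmax = [0.0096, 0.085, 0.7375, 0.1679]
p[2] = 10.4856/14.2184 = 0.7375

0.7375


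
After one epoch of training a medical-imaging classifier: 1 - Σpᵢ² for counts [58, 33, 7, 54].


Probabilities: [58/152, 33/152, 7/152, 54/152] ≈ [0.3816, 0.2171, 0.0461, 0.3553]
Σpᵢ² = (3364 + 1089 + 49 + 2916)/152² = 7418/23104
Gini = 1 - Σpᵢ² = 1 - 7418/23104 = 0.6789

0.6789


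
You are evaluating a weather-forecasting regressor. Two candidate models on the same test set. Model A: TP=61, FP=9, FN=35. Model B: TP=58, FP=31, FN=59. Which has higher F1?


Model A: P=61/70=0.8714, R=61/96=0.6354, F1=2PR/(P+R)=2TP/(2TP+FP+FN)=122/166=0.7349
Model B: P=58/89=0.6517, R=58/117=0.4957, F1=2PR/(P+R)=2TP/(2TP+FP+FN)=116/206=0.5631
0.7349 > 0.5631 → Model A

Model A
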